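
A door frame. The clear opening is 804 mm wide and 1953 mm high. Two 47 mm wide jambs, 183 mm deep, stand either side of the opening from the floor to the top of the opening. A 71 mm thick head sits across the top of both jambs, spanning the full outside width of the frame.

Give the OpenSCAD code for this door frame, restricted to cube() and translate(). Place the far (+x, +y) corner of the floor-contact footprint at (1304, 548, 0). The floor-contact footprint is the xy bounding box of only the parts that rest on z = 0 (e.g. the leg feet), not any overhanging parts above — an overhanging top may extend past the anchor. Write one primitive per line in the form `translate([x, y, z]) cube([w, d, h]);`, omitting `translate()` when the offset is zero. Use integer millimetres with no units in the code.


translate([406, 365, 0]) cube([47, 183, 1953]);
translate([1257, 365, 0]) cube([47, 183, 1953]);
translate([406, 365, 1953]) cube([898, 183, 71]);


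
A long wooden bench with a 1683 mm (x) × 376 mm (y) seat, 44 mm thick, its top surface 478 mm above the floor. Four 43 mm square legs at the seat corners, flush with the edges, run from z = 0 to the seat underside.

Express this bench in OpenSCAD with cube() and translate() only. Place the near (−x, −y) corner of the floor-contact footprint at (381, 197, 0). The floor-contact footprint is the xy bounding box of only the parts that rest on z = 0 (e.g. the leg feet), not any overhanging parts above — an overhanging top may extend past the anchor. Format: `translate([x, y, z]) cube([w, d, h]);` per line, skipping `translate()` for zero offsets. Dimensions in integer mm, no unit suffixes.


translate([381, 197, 434]) cube([1683, 376, 44]);
translate([381, 197, 0]) cube([43, 43, 434]);
translate([381, 530, 0]) cube([43, 43, 434]);
translate([2021, 197, 0]) cube([43, 43, 434]);
translate([2021, 530, 0]) cube([43, 43, 434]);


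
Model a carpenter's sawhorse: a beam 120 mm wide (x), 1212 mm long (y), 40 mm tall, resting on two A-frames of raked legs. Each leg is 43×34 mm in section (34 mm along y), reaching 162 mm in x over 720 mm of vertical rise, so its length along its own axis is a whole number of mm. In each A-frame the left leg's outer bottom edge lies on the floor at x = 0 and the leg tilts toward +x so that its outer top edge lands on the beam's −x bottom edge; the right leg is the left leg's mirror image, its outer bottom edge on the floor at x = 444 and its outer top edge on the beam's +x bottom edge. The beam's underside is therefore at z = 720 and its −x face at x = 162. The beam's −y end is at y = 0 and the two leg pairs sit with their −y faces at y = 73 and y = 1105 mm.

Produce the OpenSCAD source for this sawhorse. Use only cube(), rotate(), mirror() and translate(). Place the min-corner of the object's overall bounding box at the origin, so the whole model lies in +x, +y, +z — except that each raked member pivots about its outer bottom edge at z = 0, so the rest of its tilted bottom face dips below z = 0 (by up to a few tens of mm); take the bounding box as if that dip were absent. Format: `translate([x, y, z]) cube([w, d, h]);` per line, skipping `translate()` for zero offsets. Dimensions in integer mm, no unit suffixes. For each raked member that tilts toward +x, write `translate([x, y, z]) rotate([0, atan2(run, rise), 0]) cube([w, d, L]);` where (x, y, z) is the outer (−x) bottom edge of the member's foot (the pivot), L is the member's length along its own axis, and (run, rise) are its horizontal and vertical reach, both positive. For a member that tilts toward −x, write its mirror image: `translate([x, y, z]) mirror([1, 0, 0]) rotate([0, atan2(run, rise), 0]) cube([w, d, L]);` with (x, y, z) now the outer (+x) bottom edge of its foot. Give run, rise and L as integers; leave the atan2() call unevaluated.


translate([162, 0, 720]) cube([120, 1212, 40]);
translate([0, 73, 0]) rotate([0, atan2(162, 720), 0]) cube([43, 34, 738]);
translate([444, 73, 0]) mirror([1, 0, 0]) rotate([0, atan2(162, 720), 0]) cube([43, 34, 738]);
translate([0, 1105, 0]) rotate([0, atan2(162, 720), 0]) cube([43, 34, 738]);
translate([444, 1105, 0]) mirror([1, 0, 0]) rotate([0, atan2(162, 720), 0]) cube([43, 34, 738]);


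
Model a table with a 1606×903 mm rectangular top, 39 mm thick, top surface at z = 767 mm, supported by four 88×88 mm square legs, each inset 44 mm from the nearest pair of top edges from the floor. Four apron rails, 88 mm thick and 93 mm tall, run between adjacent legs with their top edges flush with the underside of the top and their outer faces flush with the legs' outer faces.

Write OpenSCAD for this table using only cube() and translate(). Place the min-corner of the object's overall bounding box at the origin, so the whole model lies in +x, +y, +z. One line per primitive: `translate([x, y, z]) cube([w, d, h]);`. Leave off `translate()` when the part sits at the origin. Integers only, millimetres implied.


translate([0, 0, 728]) cube([1606, 903, 39]);
translate([44, 44, 0]) cube([88, 88, 728]);
translate([1474, 44, 0]) cube([88, 88, 728]);
translate([44, 771, 0]) cube([88, 88, 728]);
translate([1474, 771, 0]) cube([88, 88, 728]);
translate([132, 44, 635]) cube([1342, 88, 93]);
translate([132, 771, 635]) cube([1342, 88, 93]);
translate([44, 132, 635]) cube([88, 639, 93]);
translate([1474, 132, 635]) cube([88, 639, 93]);


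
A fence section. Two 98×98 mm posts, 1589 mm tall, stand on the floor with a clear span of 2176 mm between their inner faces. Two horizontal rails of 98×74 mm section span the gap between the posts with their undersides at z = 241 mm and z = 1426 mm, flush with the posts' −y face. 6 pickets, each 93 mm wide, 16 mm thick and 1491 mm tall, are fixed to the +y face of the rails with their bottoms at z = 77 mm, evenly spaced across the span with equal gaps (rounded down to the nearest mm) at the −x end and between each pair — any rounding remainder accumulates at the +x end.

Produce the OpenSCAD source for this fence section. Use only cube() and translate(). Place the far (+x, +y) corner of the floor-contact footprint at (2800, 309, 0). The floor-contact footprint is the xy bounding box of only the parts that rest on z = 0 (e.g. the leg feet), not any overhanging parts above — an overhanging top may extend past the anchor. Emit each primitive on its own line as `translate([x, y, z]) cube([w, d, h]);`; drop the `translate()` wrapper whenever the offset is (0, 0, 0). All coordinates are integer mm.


translate([428, 211, 0]) cube([98, 98, 1589]);
translate([2702, 211, 0]) cube([98, 98, 1589]);
translate([526, 211, 241]) cube([2176, 98, 74]);
translate([526, 211, 1426]) cube([2176, 98, 74]);
translate([757, 309, 77]) cube([93, 16, 1491]);
translate([1081, 309, 77]) cube([93, 16, 1491]);
translate([1405, 309, 77]) cube([93, 16, 1491]);
translate([1729, 309, 77]) cube([93, 16, 1491]);
translate([2053, 309, 77]) cube([93, 16, 1491]);
translate([2377, 309, 77]) cube([93, 16, 1491]);


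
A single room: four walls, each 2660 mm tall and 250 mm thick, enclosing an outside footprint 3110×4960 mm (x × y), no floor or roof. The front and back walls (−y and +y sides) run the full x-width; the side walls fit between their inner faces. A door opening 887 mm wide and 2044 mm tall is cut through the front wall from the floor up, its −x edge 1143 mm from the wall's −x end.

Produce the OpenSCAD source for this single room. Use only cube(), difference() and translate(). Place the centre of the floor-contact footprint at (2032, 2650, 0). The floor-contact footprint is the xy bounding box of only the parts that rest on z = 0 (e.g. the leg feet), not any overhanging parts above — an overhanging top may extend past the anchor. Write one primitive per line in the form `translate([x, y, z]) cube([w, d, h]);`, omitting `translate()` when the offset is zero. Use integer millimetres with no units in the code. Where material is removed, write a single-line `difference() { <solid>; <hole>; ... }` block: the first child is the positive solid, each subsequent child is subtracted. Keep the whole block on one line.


difference() { translate([477, 170, 0]) cube([3110, 250, 2660]); translate([1620, 170, 0]) cube([887, 250, 2044]); }
translate([477, 4880, 0]) cube([3110, 250, 2660]);
translate([477, 420, 0]) cube([250, 4460, 2660]);
translate([3337, 420, 0]) cube([250, 4460, 2660]);


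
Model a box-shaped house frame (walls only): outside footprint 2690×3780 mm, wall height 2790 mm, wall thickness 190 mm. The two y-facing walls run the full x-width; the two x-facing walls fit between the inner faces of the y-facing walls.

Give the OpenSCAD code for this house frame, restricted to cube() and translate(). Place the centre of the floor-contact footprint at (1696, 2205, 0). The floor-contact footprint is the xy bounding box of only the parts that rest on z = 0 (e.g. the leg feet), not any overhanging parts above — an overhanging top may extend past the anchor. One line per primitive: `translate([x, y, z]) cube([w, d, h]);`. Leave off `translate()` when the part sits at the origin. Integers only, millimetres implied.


translate([351, 315, 0]) cube([2690, 190, 2790]);
translate([351, 3905, 0]) cube([2690, 190, 2790]);
translate([351, 505, 0]) cube([190, 3400, 2790]);
translate([2851, 505, 0]) cube([190, 3400, 2790]);


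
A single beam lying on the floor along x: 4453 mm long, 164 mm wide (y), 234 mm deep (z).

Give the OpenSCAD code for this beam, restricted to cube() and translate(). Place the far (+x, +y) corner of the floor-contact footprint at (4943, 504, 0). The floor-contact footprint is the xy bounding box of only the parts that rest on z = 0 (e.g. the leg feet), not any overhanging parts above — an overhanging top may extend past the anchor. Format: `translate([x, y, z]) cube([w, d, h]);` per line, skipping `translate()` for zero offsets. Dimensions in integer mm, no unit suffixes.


translate([490, 340, 0]) cube([4453, 164, 234]);


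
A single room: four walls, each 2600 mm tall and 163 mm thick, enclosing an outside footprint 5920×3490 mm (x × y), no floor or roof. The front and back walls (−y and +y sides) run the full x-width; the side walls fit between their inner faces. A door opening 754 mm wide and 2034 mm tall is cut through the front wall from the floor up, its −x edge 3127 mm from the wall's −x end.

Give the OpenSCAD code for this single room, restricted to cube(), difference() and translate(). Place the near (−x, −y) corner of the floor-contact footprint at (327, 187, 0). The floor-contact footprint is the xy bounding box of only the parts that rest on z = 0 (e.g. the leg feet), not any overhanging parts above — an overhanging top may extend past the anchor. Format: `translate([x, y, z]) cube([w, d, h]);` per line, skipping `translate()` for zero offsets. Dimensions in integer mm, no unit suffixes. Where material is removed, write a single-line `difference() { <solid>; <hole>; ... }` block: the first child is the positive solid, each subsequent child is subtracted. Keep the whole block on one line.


difference() { translate([327, 187, 0]) cube([5920, 163, 2600]); translate([3454, 187, 0]) cube([754, 163, 2034]); }
translate([327, 3514, 0]) cube([5920, 163, 2600]);
translate([327, 350, 0]) cube([163, 3164, 2600]);
translate([6084, 350, 0]) cube([163, 3164, 2600]);


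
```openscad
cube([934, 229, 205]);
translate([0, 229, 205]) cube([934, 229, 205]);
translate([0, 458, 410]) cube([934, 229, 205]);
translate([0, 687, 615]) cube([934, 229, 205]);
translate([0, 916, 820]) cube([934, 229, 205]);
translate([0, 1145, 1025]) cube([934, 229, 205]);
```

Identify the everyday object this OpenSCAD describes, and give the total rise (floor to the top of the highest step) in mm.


A staircase. The total rise is 1230 mm.

6 identical blocks, each offset up and back from the previous — a staircase. Each step is 205 mm tall and there are 6 of them, so the total rise is 6 × 205 = 1230 mm.


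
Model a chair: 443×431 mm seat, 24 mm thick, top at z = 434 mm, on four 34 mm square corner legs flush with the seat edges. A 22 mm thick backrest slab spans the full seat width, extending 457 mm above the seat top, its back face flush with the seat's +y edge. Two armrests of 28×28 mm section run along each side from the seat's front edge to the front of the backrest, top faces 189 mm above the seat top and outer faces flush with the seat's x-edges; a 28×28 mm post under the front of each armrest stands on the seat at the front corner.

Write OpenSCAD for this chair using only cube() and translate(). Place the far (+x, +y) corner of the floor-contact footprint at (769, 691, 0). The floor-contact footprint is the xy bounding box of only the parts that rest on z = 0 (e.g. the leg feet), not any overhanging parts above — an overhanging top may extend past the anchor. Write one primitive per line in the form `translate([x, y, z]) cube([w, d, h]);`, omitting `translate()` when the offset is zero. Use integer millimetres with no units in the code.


translate([326, 260, 410]) cube([443, 431, 24]);
translate([326, 260, 0]) cube([34, 34, 410]);
translate([735, 260, 0]) cube([34, 34, 410]);
translate([326, 657, 0]) cube([34, 34, 410]);
translate([735, 657, 0]) cube([34, 34, 410]);
translate([326, 669, 434]) cube([443, 22, 457]);
translate([326, 260, 595]) cube([28, 409, 28]);
translate([741, 260, 595]) cube([28, 409, 28]);
translate([326, 260, 434]) cube([28, 28, 161]);
translate([741, 260, 434]) cube([28, 28, 161]);


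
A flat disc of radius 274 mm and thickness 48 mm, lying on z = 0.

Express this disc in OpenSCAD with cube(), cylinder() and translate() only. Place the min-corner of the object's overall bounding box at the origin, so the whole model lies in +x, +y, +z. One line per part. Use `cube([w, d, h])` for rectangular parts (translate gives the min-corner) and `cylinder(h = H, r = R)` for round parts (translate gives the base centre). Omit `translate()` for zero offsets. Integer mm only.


translate([274, 274, 0]) cylinder(h = 48, r = 274);


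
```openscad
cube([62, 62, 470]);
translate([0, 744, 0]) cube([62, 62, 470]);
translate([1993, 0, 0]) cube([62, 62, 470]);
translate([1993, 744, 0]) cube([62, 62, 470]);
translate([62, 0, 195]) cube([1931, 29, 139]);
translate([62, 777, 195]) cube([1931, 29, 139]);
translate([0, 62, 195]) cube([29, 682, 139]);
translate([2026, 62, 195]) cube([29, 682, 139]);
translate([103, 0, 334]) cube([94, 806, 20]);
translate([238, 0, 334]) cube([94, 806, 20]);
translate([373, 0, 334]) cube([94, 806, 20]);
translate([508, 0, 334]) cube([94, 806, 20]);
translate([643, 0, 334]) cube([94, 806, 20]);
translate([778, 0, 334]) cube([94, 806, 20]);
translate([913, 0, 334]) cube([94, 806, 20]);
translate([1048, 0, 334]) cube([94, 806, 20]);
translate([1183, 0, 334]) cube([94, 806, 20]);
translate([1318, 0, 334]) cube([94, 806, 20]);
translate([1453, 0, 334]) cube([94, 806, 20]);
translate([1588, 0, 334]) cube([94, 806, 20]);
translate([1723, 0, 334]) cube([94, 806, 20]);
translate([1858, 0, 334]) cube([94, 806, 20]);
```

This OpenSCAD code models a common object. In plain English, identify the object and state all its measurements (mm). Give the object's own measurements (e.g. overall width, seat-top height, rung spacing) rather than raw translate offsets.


A bed frame 2055 mm long (x) by 806 mm wide (y). Four 62×62 mm corner posts, 470 mm tall, at the corners of the footprint. Four rails of 29 mm thickness and 139 mm height run between adjacent posts with their undersides at z = 195 mm, their outer faces flush with the outside of the frame (the two x-running rails run between the posts' inner faces; the two y-running rails run between the posts' inner faces). 14 slats, each 94 mm wide (x) and 20 mm thick, lie across the top of the two x-running rails, running the full 806 mm width of the frame in y; along x they sit between the end posts with a 41 mm gap after the −x posts and between neighbouring slats and before the +x posts.


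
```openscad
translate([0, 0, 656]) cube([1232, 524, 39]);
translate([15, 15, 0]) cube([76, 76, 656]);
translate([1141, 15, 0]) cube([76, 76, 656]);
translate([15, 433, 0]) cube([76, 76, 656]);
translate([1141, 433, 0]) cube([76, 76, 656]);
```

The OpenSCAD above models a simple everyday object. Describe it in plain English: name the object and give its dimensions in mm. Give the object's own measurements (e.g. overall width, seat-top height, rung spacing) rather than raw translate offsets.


A table: top 1232 mm (x) × 524 mm (y), 39 mm thick, upper face at z = 695 mm, on four 76×76 mm square legs, each inset 15 mm from the nearest pair of top edges from z = 0 to the bottom of the top.


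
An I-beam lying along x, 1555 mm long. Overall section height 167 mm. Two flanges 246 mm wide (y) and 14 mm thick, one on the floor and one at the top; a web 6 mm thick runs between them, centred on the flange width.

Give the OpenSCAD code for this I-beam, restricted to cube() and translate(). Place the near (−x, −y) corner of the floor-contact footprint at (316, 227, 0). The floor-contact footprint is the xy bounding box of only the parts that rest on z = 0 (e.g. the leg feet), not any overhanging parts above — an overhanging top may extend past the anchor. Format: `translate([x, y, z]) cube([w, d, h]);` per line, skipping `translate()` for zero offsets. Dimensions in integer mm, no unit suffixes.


translate([316, 227, 0]) cube([1555, 246, 14]);
translate([316, 347, 14]) cube([1555, 6, 139]);
translate([316, 227, 153]) cube([1555, 246, 14]);


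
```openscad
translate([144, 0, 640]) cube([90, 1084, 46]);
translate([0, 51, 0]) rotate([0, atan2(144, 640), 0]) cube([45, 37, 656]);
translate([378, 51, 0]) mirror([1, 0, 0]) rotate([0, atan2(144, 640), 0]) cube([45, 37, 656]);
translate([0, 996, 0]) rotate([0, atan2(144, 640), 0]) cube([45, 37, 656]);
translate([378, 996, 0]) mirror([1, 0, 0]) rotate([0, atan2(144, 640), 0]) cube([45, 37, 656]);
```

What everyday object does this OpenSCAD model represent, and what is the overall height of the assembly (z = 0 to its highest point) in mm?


A sawhorse. The overall height is 686 mm.

A beam across two mirrored pairs of raked legs — a sawhorse. The beam's underside is at z = 640 (matching the legs' vertical rise in atan2(144, 640)) and the beam is 46 mm tall, so its top is at 640 + 46 = 686 mm. The raked legs top out at the beam's underside, so that is the highest point.


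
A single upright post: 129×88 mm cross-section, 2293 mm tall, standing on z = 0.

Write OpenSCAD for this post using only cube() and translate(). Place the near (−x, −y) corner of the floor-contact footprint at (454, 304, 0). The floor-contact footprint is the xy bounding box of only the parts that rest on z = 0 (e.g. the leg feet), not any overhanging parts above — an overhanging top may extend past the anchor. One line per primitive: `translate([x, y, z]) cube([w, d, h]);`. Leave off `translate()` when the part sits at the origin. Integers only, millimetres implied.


translate([454, 304, 0]) cube([129, 88, 2293]);


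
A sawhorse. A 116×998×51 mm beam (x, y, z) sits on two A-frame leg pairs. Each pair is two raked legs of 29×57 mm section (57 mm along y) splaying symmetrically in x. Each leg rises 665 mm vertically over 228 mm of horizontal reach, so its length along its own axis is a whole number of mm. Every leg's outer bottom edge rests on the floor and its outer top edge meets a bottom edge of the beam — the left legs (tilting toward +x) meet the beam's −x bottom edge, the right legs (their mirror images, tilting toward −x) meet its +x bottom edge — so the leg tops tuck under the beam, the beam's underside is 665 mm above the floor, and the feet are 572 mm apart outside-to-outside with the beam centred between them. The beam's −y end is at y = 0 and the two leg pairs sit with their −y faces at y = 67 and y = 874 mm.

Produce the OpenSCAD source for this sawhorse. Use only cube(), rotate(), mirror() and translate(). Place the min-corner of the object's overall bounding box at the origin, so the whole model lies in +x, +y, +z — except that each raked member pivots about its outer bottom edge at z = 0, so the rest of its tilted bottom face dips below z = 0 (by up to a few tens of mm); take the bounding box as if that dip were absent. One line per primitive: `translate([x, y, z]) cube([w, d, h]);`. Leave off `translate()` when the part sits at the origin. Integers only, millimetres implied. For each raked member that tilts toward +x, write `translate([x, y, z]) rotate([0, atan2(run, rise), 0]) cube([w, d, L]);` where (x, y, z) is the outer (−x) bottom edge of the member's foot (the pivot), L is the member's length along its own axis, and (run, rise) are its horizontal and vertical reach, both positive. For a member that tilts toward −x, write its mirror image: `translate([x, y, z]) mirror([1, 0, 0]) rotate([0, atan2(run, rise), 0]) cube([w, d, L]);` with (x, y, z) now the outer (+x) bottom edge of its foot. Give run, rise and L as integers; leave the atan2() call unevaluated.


translate([228, 0, 665]) cube([116, 998, 51]);
translate([0, 67, 0]) rotate([0, atan2(228, 665), 0]) cube([29, 57, 703]);
translate([572, 67, 0]) mirror([1, 0, 0]) rotate([0, atan2(228, 665), 0]) cube([29, 57, 703]);
translate([0, 874, 0]) rotate([0, atan2(228, 665), 0]) cube([29, 57, 703]);
translate([572, 874, 0]) mirror([1, 0, 0]) rotate([0, atan2(228, 665), 0]) cube([29, 57, 703]);


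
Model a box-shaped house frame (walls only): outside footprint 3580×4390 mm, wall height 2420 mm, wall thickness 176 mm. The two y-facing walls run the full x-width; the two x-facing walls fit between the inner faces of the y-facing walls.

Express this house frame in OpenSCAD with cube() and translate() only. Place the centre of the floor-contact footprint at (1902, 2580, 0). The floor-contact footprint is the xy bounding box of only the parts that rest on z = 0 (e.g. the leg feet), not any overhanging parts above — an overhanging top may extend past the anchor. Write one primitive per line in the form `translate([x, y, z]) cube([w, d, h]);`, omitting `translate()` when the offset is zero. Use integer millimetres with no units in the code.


translate([112, 385, 0]) cube([3580, 176, 2420]);
translate([112, 4599, 0]) cube([3580, 176, 2420]);
translate([112, 561, 0]) cube([176, 4038, 2420]);
translate([3516, 561, 0]) cube([176, 4038, 2420]);


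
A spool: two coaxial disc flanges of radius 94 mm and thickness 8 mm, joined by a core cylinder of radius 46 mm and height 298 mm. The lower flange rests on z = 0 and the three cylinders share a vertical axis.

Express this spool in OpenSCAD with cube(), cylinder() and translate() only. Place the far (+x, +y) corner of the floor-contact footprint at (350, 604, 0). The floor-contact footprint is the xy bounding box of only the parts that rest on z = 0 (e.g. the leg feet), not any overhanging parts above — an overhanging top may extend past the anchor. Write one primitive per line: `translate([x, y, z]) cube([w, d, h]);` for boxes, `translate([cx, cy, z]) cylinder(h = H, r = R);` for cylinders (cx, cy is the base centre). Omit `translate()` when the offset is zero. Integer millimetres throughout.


translate([256, 510, 0]) cylinder(h = 8, r = 94);
translate([256, 510, 8]) cylinder(h = 298, r = 46);
translate([256, 510, 306]) cylinder(h = 8, r = 94);


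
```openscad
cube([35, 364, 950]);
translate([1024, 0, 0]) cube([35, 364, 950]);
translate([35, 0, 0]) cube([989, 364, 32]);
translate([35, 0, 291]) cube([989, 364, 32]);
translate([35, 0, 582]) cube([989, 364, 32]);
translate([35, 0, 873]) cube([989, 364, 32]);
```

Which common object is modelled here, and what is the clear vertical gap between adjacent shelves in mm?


A bookshelf. The clear shelf gap is 259 mm.

Two tall side panels with 4 horizontal boards between them — a bookshelf. The first two shelf undersides are at z = 0 and z = 291; with shelf thickness 32, the clear gap is 291 − 0 − 32 = 259 mm.


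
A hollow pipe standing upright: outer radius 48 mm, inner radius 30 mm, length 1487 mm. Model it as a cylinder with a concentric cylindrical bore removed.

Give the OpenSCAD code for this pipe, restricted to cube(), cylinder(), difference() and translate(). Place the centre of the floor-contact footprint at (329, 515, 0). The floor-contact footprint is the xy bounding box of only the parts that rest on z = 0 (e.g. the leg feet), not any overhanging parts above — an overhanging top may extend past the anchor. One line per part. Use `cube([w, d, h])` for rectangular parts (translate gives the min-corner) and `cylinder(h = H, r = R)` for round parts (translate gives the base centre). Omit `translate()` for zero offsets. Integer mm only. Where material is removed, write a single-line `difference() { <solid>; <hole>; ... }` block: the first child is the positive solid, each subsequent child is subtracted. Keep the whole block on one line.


difference() { translate([329, 515, 0]) cylinder(h = 1487, r = 48); translate([329, 515, 0]) cylinder(h = 1487, r = 30); }


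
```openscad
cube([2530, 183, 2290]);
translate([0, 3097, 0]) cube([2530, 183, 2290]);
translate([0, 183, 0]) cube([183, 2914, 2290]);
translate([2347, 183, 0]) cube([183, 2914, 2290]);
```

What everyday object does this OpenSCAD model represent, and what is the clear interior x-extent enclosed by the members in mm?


A house (or room) frame. The interior width is 2164 mm.

Four 2290 mm walls enclosing a rectangle with no floor or roof — a room or house frame. Outside width is 2530 mm and wall thickness is 183 mm, so the interior width is 2530 − 2 × 183 = 2164 mm.


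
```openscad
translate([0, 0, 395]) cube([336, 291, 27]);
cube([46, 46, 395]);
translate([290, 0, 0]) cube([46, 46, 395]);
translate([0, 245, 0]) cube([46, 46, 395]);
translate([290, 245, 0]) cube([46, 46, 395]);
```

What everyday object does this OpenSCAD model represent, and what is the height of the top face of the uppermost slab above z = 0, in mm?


A stool. The seat height is 422 mm.

A 336×291×27 slab at z = 395 on four corner posts — a stool. The seat top is 395 + 27 = 422 mm.


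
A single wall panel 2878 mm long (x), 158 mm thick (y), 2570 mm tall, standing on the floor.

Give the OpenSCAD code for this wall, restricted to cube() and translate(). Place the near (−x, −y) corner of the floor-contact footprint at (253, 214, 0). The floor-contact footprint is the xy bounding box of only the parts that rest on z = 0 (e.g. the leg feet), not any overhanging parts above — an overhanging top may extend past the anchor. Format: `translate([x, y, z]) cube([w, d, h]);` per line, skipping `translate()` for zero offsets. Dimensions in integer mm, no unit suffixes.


translate([253, 214, 0]) cube([2878, 158, 2570]);


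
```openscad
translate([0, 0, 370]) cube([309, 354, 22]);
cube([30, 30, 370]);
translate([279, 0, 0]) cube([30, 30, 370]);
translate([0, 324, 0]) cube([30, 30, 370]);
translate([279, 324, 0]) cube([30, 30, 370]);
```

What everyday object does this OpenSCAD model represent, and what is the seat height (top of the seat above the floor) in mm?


A stool. The seat height is 392 mm.

A 309×354×22 slab at z = 370 on four corner posts — a stool. The seat top is 370 + 22 = 392 mm.


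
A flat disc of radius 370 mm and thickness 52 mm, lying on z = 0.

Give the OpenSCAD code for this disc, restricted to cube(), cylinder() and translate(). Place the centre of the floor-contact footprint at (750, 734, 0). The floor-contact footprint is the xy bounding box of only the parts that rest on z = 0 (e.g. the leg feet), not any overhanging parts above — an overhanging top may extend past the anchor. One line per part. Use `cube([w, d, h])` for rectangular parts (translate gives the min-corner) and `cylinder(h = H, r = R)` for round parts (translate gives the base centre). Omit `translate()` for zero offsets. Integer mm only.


translate([750, 734, 0]) cylinder(h = 52, r = 370);


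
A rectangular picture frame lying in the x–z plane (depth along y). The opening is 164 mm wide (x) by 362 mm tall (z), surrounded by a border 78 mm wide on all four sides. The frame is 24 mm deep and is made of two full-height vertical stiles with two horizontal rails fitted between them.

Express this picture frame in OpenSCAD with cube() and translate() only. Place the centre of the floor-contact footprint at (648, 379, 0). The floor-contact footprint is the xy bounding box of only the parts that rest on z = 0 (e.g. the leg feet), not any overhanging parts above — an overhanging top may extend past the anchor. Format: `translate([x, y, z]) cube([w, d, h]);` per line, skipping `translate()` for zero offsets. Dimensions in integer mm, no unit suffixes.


translate([488, 367, 0]) cube([78, 24, 518]);
translate([730, 367, 0]) cube([78, 24, 518]);
translate([566, 367, 0]) cube([164, 24, 78]);
translate([566, 367, 440]) cube([164, 24, 78]);


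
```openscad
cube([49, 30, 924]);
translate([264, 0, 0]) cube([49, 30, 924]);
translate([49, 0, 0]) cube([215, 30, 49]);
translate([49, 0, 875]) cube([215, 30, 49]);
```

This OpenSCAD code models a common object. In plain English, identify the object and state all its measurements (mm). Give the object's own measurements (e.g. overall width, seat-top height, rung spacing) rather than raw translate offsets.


A rectangular picture frame lying in the x–z plane (depth along y). The opening is 215 mm wide (x) by 826 mm tall (z), surrounded by a border 49 mm wide on all four sides. The frame is 30 mm deep and is made of two full-height vertical stiles with two horizontal rails fitted between them.


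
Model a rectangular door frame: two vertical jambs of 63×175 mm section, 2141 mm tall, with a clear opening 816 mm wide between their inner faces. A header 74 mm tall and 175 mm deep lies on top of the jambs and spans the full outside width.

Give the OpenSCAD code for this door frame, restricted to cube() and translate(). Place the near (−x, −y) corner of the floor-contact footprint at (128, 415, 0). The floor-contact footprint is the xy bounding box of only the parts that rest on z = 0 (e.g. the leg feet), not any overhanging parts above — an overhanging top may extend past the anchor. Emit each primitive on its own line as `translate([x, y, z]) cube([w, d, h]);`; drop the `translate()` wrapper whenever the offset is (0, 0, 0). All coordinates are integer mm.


translate([128, 415, 0]) cube([63, 175, 2141]);
translate([1007, 415, 0]) cube([63, 175, 2141]);
translate([128, 415, 2141]) cube([942, 175, 74]);


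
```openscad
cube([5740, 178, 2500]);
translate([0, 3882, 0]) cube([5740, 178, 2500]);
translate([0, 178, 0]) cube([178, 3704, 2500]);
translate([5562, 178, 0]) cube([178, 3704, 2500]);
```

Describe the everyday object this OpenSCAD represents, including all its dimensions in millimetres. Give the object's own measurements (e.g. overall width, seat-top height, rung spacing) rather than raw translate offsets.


The wall frame of a small rectangular building: four walls, each 2500 mm tall and 178 mm thick, enclosing a footprint 5740 mm (x) by 4060 mm (y) outside-to-outside, with no floor or roof. The front and back walls (the −y and +y sides) span the full width; the two side walls fit between them.


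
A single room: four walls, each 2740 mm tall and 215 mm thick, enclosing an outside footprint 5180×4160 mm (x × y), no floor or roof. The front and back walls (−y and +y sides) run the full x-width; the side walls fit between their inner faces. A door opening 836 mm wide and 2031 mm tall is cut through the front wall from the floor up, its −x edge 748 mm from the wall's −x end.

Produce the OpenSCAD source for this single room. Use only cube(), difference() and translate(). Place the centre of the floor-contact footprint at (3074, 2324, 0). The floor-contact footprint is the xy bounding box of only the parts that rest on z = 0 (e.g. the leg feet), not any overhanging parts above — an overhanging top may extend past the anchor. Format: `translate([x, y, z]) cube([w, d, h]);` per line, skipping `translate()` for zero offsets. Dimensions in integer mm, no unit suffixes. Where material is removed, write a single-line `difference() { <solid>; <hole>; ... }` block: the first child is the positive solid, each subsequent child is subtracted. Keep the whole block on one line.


difference() { translate([484, 244, 0]) cube([5180, 215, 2740]); translate([1232, 244, 0]) cube([836, 215, 2031]); }
translate([484, 4189, 0]) cube([5180, 215, 2740]);
translate([484, 459, 0]) cube([215, 3730, 2740]);
translate([5449, 459, 0]) cube([215, 3730, 2740]);


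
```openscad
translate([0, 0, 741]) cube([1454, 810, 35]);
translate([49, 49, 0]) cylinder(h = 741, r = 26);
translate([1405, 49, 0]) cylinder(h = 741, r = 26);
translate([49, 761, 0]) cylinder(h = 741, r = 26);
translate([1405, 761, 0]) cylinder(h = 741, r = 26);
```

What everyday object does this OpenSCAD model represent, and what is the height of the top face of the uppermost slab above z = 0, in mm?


A table. The table height is 776 mm.

A 1454×810×35 slab sits at z = 741 on four Ø52 mm round legs — a table. The top surface is at 741 + 35 = 776 mm.


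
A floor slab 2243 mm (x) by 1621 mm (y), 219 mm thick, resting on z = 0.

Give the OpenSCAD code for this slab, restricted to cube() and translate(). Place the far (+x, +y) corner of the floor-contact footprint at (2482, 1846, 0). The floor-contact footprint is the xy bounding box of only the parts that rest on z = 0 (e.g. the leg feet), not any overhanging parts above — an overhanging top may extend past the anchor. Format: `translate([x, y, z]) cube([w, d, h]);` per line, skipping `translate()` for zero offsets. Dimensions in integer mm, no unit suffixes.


translate([239, 225, 0]) cube([2243, 1621, 219]);


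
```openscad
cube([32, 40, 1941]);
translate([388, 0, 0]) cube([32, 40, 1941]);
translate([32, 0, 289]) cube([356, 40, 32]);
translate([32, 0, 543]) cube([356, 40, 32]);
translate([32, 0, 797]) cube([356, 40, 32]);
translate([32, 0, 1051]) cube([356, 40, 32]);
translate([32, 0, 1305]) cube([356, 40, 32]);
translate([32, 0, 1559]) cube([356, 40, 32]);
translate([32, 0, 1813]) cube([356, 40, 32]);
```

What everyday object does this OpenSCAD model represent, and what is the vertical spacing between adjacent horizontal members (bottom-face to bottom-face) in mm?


A ladder. The rung spacing is 254 mm.

Two tall 32×40 posts with 7 short bars between them — a ladder. Adjacent rungs sit at z = 289 and z = 543, so the spacing is 543 − 289 = 254 mm.


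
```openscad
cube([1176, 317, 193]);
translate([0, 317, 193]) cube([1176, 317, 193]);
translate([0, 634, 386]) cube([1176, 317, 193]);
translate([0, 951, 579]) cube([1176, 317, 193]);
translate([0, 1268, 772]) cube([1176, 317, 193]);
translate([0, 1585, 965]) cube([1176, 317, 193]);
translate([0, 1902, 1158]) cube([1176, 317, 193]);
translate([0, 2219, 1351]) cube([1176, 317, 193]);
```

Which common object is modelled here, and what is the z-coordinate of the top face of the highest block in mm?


A staircase. The total rise is 1544 mm.

8 identical blocks, each offset up and back from the previous — a staircase. Each step is 193 mm tall and there are 8 of them, so the total rise is 8 × 193 = 1544 mm.


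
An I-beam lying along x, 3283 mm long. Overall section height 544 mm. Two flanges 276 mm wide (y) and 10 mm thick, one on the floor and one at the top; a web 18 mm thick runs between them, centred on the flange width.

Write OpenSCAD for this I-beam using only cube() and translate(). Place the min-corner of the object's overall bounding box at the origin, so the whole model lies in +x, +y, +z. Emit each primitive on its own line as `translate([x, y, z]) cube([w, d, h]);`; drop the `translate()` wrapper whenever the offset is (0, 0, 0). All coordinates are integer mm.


cube([3283, 276, 10]);
translate([0, 129, 10]) cube([3283, 18, 524]);
translate([0, 0, 534]) cube([3283, 276, 10]);


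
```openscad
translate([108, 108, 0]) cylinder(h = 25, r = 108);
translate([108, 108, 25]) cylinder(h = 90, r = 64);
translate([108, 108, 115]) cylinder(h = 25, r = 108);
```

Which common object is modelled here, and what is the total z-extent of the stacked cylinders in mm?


A spool. The overall height is 140 mm.

Three coaxial cylinders, large–small–large — a spool. Two 25 mm flanges and a 90 mm core give 25 + 90 + 25 = 140 mm.


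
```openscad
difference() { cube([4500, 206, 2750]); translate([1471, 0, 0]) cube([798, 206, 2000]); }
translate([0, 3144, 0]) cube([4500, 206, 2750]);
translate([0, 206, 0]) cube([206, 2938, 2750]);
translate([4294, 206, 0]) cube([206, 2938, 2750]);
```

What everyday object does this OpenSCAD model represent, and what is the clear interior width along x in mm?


A single room. The interior width is 4088 mm.

Four walls enclosing a rectangle with a door in the front wall — a room. Outside width 4500 minus two 206 mm walls gives 4088 mm.


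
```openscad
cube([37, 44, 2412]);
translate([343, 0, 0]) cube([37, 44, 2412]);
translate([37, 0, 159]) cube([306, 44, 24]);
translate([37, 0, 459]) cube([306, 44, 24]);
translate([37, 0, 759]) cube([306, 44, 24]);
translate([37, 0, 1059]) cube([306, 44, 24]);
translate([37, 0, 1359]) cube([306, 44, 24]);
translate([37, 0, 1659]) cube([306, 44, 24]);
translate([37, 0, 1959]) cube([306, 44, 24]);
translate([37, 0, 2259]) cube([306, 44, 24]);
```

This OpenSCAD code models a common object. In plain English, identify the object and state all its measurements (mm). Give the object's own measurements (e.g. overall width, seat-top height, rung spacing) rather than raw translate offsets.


A straight ladder. Two 37×44 mm vertical rails, 2412 mm tall, stand 380 mm apart (outside-to-outside) with their front faces coplanar on the −y side. 8 rungs, each 44 mm deep and 24 mm tall, span between the inner faces of the rails, front faces flush with the rails. The lowest rung's underside is at z = 159 mm and rungs are spaced 300 mm apart (underside to underside).


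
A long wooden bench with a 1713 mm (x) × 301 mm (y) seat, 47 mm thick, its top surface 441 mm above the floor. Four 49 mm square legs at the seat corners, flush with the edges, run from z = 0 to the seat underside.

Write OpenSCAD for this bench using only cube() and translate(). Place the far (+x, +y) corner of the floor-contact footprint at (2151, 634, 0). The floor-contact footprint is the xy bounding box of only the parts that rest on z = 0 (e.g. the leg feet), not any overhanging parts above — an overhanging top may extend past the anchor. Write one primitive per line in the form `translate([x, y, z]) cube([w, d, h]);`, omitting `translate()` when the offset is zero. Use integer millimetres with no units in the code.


translate([438, 333, 394]) cube([1713, 301, 47]);
translate([438, 333, 0]) cube([49, 49, 394]);
translate([438, 585, 0]) cube([49, 49, 394]);
translate([2102, 333, 0]) cube([49, 49, 394]);
translate([2102, 585, 0]) cube([49, 49, 394]);


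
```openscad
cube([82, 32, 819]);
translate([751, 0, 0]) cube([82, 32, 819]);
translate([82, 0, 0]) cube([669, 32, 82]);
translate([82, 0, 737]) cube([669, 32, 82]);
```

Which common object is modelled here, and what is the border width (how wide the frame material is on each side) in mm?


A picture frame. The border width is 82 mm.

Four thin pieces enclosing a rectangular opening — a picture frame. The two full-height stiles are 819 mm tall; the top rail sits at z = 737 and is 82 mm tall, so the border above the opening is 819 − 737 = 82 mm, matching the stile x-width.


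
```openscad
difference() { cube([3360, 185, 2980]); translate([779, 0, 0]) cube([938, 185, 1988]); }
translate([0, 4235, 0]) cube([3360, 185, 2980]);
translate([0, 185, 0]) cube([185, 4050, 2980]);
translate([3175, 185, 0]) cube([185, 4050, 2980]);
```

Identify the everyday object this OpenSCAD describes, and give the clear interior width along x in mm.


A single room. The interior width is 2990 mm.

Four walls enclosing a rectangle with a door in the front wall — a room. Outside width 3360 minus two 185 mm walls gives 2990 mm.


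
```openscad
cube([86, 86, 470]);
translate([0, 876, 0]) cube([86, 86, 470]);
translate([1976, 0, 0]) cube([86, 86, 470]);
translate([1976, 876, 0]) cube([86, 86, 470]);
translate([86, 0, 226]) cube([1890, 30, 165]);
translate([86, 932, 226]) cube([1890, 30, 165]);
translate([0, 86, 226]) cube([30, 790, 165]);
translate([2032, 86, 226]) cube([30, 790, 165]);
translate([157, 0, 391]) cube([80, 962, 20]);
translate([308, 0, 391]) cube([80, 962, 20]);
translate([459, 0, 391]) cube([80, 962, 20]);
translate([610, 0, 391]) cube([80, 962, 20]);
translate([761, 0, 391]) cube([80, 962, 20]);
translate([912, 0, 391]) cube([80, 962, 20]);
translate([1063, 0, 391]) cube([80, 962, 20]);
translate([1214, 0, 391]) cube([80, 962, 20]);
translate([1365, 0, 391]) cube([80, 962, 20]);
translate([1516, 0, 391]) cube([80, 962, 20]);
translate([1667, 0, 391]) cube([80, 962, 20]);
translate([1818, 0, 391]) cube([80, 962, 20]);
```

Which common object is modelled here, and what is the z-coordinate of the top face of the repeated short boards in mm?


A bed frame. The slat-top height is 411 mm.

Four posts, four rails, and a row of slats — a bed frame. Slats sit on the rails at z = 226 + 165 = 391; with slat thickness 20, the top is 411 mm.
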